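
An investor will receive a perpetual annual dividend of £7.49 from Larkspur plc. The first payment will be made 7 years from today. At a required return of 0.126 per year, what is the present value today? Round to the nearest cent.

Value at end of year 6: C / r = £7.49 / 0.126 = £59.4444
Discount to today: PV = £59.4444 / (1 + 0.126)^6 = £59.4444 / 2.038123 = £29.17

£29.17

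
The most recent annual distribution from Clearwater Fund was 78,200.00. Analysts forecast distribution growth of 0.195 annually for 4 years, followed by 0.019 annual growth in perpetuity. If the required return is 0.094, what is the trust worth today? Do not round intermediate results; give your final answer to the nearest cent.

D_1 = 93449.00000
D_2 = 111671.55500
D_3 = 133447.50822
D_4 = 159469.77233
Terminal value at year 4: TV = D_4×(1+g_2)/(r−g_2) = 162499.69800/0.075 = 2166662.64004
P_0 = D_1/(1+r)^1 + D_2/(1+r)^2 + D_3/(1+r)^3 + D_4/(1+r)^4 + TV/(1+r)^4
    = 85419.56124 + 93305.64505 + 101919.78596 + 111329.19947 + 1512592.72343 = 1904566.91515

1904566.92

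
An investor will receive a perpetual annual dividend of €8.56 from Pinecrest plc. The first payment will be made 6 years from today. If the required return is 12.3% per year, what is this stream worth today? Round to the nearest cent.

Value at end of year 5: C / r = €8.56 / 0.123 = €69.5935
Discount to today: PV = €69.5935 / (1 + 0.123)^5 = €69.5935 / 1.786071 = €38.96

€38.96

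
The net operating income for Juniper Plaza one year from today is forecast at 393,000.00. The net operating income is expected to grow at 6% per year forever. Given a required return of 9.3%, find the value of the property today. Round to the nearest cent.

Growing perpetuity: P = D₁ / (r − g) = 393,000.0000 / (0.093 − 0.06) = 11,909,090.91

11909090.91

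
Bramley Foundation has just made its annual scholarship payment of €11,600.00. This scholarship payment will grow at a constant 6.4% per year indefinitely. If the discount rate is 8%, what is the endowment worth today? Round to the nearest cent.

D₁ = D₀ × (1 + g) = €11,600.00 × 1.064 = €12,342.4000
Growing perpetuity: P = D₁ / (r − g) = €12,342.4000 / (0.08 − 0.064) = €771,400.00

€771400.00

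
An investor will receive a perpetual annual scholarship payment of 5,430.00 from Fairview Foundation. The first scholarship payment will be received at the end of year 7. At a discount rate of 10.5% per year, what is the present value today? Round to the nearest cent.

Value at end of year 6: C / r = 5,430.00 / 0.105 = 51,714.2857
Discount to today: PV = 51,714.2857 / (1 + 0.105)^6 = 51,714.2857 / 1.820429 = 28,407.75

28407.75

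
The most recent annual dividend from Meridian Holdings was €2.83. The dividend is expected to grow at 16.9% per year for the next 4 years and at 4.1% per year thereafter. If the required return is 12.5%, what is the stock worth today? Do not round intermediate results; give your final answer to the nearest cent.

€53.36

D_1 = 3.30827
D_2 = 3.86737
D_3 = 4.52095
D_4 = 5.28499
Terminal value at year 4: TV = D_4×(1+g_2)/(r−g_2) = 5.50168/0.084 = 65.49617
P_0 = D_1/(1+r)^1 + D_2/(1+r)^2 + D_3/(1+r)^3 + D_4/(1+r)^4 + TV/(1+r)^4
    = 2.94068 + 3.05570 + 3.17521 + 3.29940 + 40.88894 = 53.35993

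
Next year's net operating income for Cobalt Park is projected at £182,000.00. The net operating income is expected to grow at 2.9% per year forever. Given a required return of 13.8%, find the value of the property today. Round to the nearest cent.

Growing perpetuity: P = D₁ / (r − g) = £182,000.0000 / (0.138 − 0.029) = £1,669,724.77

£1669724.77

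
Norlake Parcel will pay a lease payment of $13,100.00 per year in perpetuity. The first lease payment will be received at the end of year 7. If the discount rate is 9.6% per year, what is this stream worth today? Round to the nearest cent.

Value at end of year 6: C / r = $13,100.00 / 0.096 = $136,458.3333
Discount to today: PV = $136,458.3333 / (1 + 0.096)^6 = $136,458.3333 / 1.733258 = $78,729.36

$78729.36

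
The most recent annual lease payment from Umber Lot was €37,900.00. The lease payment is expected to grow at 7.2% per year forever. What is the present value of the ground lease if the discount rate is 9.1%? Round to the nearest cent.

€2138357.89

D₁ = D₀ × (1 + g) = €37,900.00 × 1.072 = €40,628.8000
Growing perpetuity: P = D₁ / (r − g) = €40,628.8000 / (0.091 − 0.072) = €2,138,357.89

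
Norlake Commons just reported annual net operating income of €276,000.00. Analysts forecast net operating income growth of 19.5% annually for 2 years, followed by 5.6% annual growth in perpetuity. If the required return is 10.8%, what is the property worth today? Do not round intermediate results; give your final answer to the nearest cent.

D_1 = 329820.00000
D_2 = 394134.90000
Terminal value at year 2: TV = D_2×(1+g_2)/(r−g_2) = 416206.45440/0.052 = 8003970.27692
P_0 = D_1/(1+r)^1 + D_2/(1+r)^2 + TV/(1+r)^2
    = 297671.48014 + 321044.60178 + 6519674.99000 = 7138391.07192

€7138391.07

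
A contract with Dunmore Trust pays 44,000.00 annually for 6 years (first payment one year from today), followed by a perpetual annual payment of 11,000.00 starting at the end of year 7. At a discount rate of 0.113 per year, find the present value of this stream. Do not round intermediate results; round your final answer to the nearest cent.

235754.61

PV of 6-year annuity: 44,000.00 × [1 − (1+0.113)^−6] / 0.113 = 184545.96452
Perpetuity value at year 6: 11,000.00 / 0.113 = 97345.13274
PV of perpetuity: 97345.13274 / (1+0.113)^6 = 51208.64161
Total PV = 184545.96452 + 51208.64161 = 235754.60613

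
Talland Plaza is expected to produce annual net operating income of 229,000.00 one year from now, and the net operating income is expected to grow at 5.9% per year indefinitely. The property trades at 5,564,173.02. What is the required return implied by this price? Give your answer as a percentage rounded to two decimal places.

P = D₁/(r − g) ⇒ r = D₁/P + g = 229,000.0000/5,564,173.02 + 0.059 = 0.041156 + 0.059 = 0.100156

10.02%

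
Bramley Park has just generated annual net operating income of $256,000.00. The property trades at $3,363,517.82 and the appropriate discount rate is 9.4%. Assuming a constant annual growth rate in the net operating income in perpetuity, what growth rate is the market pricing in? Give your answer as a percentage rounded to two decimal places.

P = D₀(1+g)/(r−g) ⇒ P(r−g) = D₀(1+g) ⇒ g(P+D₀) = P·r − D₀
g = (P·r − D₀)/(P + D₀) = ($3,363,517.82×0.094 − $256,000.00) / ($3,363,517.82 + $256,000.00) = 0.016624

1.66%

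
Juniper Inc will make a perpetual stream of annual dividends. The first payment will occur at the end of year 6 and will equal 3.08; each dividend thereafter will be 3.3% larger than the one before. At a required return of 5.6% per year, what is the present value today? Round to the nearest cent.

101.98

Value at end of year 5: C₁ / (r − g) = 3.08 / (0.056 − 0.033) = 133.9130
Discount to today: PV = 133.9130 / (1 + 0.056)^5 = 133.9130 / 1.313166 = 101.98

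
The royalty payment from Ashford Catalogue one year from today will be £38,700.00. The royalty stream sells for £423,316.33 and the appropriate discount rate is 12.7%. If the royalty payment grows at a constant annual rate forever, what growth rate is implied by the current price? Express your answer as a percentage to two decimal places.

3.56%

P = D₁/(r−g) ⇒ g = r − D₁/P = 0.127 − £38,700.00/£423,316.33 = 0.035579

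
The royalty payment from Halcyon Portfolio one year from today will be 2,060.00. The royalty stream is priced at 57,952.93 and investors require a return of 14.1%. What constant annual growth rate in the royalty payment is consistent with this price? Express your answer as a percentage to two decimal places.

10.55%

P = D₁/(r−g) ⇒ g = r − D₁/P = 0.141 − 2,060.00/57,952.93 = 0.105454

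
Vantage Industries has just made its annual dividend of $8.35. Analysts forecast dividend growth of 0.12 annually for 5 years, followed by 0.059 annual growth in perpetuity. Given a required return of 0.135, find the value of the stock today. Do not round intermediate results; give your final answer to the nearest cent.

D_1 = 9.35200
D_2 = 10.47424
D_3 = 11.73115
D_4 = 13.13889
D_5 = 14.71555
Terminal value at year 5: TV = D_5×(1+g_2)/(r−g_2) = 15.58377/0.076 = 205.04961
P_0 = D_1/(1+r)^1 + D_2/(1+r)^2 + D_3/(1+r)^3 + D_4/(1+r)^4 + D_5/(1+r)^5 + TV/(1+r)^5
    = 8.23965 + 8.13075 + 8.02330 + 7.91726 + 7.81263 + 108.86284 = 148.98643

$148.99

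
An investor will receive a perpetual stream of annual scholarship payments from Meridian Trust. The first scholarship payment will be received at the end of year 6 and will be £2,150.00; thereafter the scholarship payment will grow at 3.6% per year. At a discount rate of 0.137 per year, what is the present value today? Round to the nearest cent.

Value at end of year 5: C₁ / (r − g) = £2,150.00 / (0.137 − 0.036) = £21,287.1287
Discount to today: PV = £21,287.1287 / (1 + 0.137)^5 = £21,287.1287 / 1.900213 = £11,202.50

£11202.50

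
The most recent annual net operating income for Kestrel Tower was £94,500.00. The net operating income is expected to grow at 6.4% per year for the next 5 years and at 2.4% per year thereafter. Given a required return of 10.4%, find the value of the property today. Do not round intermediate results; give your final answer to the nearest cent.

£1429339.55

D_1 = 100548.00000
D_2 = 106983.07200
D_3 = 113829.98861
D_4 = 121115.10788
D_5 = 128866.47478
Terminal value at year 5: TV = D_5×(1+g_2)/(r−g_2) = 131959.27018/0.08 = 1649490.87722
P_0 = D_1/(1+r)^1 + D_2/(1+r)^2 + D_3/(1+r)^3 + D_4/(1+r)^4 + D_5/(1+r)^5 + TV/(1+r)^5
    = 91076.08696 + 87776.22873 + 84595.93059 + 81530.86064 + 78576.84395 + 1005783.60259 = 1429339.55346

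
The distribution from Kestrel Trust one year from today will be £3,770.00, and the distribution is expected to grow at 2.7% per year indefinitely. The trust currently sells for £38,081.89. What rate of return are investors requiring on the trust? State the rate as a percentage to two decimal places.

12.60%

P = D₁/(r − g) ⇒ r = D₁/P + g = £3,770.0000/£38,081.89 + 0.027 = 0.098997 + 0.027 = 0.125997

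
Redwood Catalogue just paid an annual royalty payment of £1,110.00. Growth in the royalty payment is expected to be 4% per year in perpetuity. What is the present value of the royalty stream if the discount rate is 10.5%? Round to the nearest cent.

D₁ = D₀ × (1 + g) = £1,110.00 × 1.04 = £1,154.4000
Growing perpetuity: P = D₁ / (r − g) = £1,154.4000 / (0.105 − 0.04) = £17,760.00

£17760.00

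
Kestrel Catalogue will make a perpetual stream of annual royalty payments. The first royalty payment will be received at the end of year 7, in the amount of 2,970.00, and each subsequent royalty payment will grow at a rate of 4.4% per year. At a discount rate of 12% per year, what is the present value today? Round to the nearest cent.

19798.61

Value at end of year 6: C₁ / (r − g) = 2,970.00 / (0.12 − 0.044) = 39,078.9474
Discount to today: PV = 39,078.9474 / (1 + 0.12)^6 = 39,078.9474 / 1.973823 = 19,798.61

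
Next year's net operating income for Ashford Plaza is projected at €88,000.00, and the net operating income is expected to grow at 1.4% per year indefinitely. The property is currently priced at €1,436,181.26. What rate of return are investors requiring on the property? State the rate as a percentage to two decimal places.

7.53%

P = D₁/(r − g) ⇒ r = D₁/P + g = €88,000.0000/€1,436,181.26 + 0.014 = 0.061274 + 0.014 = 0.075274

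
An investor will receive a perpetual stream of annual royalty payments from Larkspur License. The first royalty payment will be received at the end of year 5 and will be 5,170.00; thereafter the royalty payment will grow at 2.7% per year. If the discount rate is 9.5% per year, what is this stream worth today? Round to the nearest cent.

52884.10

Value at end of year 4: C₁ / (r − g) = 5,170.00 / (0.095 − 0.027) = 76,029.4118
Discount to today: PV = 76,029.4118 / (1 + 0.095)^4 = 76,029.4118 / 1.437661 = 52,884.10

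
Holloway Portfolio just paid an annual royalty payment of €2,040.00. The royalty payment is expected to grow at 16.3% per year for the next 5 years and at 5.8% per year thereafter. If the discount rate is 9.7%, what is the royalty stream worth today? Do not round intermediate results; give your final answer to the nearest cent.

€86312.33

D_1 = 2372.52000
D_2 = 2759.24076
D_3 = 3208.99700
D_4 = 3732.06352
D_5 = 4340.38987
Terminal value at year 5: TV = D_5×(1+g_2)/(r−g_2) = 4592.13248/0.039 = 117746.98669
P_0 = D_1/(1+r)^1 + D_2/(1+r)^2 + D_3/(1+r)^3 + D_4/(1+r)^4 + D_5/(1+r)^5 + TV/(1+r)^5
    = 2162.73473 + 2292.85368 + 2430.80113 + 2577.04805 + 2732.09378 + 74116.80060 = 86312.33198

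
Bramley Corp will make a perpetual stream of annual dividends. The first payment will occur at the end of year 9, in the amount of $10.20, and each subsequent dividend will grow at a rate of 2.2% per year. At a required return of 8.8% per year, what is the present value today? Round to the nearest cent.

Value at end of year 8: C₁ / (r − g) = $10.20 / (0.088 − 0.022) = $154.5455
Discount to today: PV = $154.5455 / (1 + 0.088)^8 = $154.5455 / 1.963501 = $78.71

$78.71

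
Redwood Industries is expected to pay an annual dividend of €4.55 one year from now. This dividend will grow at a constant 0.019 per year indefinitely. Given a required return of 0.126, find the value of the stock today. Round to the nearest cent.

€42.52

Growing perpetuity: P = D₁ / (r − g) = €4.5500 / (0.126 − 0.019) = €42.52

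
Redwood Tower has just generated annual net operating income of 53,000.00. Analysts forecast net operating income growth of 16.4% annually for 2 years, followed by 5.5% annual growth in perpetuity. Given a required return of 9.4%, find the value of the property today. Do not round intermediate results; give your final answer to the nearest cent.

1739452.40

D_1 = 61692.00000
D_2 = 71809.48800
Terminal value at year 2: TV = D_2×(1+g_2)/(r−g_2) = 75759.00984/0.039 = 1942538.71385
P_0 = D_1/(1+r)^1 + D_2/(1+r)^2 + TV/(1+r)^2
    = 56391.22486 + 59999.43852 + 1623061.73431 = 1739452.39769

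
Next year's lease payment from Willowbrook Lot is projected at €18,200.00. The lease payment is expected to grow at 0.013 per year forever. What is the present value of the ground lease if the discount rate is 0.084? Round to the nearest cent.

Growing perpetuity: P = D₁ / (r − g) = €18,200.0000 / (0.084 − 0.013) = €256,338.03

€256338.03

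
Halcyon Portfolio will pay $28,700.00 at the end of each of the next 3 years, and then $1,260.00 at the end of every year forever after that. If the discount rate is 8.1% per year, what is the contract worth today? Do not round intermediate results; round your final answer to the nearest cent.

PV of 3-year annuity: $28,700.00 × [1 − (1+0.081)^−3] / 0.081 = 73829.42885
Perpetuity value at year 3: $1,260.00 / 0.081 = 15555.55556
PV of perpetuity: 15555.55556 / (1+0.081)^3 = 12314.26356
Total PV = 73829.42885 + 12314.26356 = 86143.69241

$86143.69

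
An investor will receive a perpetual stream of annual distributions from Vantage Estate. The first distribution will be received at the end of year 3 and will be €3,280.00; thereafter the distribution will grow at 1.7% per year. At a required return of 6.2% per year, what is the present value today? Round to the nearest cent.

Value at end of year 2: C₁ / (r − g) = €3,280.00 / (0.062 − 0.017) = €72,888.8889
Discount to today: PV = €72,888.8889 / (1 + 0.062)^2 = €72,888.8889 / 1.127844 = €64,626.75

€64626.75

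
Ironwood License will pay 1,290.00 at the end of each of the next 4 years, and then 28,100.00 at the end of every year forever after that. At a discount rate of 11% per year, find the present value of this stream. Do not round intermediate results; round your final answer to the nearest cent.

172277.98

PV of 4-year annuity: 1,290.00 × [1 − (1+0.11)^−4] / 0.11 = 4002.15494
Perpetuity value at year 4: 28,100.00 / 0.11 = 255454.54545
PV of perpetuity: 255454.54545 / (1+0.11)^4 = 168275.82158
Total PV = 4002.15494 + 168275.82158 = 172277.97652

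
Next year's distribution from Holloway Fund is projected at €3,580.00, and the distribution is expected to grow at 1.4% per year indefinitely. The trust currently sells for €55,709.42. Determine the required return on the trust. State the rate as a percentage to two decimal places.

7.83%

P = D₁/(r − g) ⇒ r = D₁/P + g = €3,580.0000/€55,709.42 + 0.014 = 0.064262 + 0.014 = 0.078262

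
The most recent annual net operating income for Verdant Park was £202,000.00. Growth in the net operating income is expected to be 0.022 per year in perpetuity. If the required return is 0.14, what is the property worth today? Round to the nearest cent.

D₁ = D₀ × (1 + g) = £202,000.00 × 1.022 = £206,444.0000
Growing perpetuity: P = D₁ / (r − g) = £206,444.0000 / (0.14 − 0.022) = £1,749,525.42

£1749525.42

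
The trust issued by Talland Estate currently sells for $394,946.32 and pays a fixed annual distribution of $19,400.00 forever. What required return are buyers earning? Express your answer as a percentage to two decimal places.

4.91%

P = C/r ⇒ r = C/P = $19,400.00/$394,946.32 = 0.049121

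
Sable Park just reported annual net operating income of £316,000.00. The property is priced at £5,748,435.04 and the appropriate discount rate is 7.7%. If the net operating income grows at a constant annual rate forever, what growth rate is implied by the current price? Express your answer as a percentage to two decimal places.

P = D₀(1+g)/(r−g) ⇒ P(r−g) = D₀(1+g) ⇒ g(P+D₀) = P·r − D₀
g = (P·r − D₀)/(P + D₀) = (£5,748,435.04×0.077 − £316,000.00) / (£5,748,435.04 + £316,000.00) = 0.020881

2.09%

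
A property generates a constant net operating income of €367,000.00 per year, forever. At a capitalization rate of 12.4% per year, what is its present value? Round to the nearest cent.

Level perpetuity: PV = C / r = €367,000.00 / 0.124 = €2,959,677.42

€2959677.42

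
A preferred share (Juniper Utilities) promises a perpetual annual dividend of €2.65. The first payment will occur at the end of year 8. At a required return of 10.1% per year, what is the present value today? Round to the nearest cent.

€13.38

Value at end of year 7: C / r = €2.65 / 0.101 = €26.2376
Discount to today: PV = €26.2376 / (1 + 0.101)^7 = €26.2376 / 1.961152 = €13.38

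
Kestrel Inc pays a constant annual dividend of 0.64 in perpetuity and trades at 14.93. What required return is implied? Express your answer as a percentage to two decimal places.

4.29%

P = C/r ⇒ r = C/P = 0.64/14.93 = 0.042867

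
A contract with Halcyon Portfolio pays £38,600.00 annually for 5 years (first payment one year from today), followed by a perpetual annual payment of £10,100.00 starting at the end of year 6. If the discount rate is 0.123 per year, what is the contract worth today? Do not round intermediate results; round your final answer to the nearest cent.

PV of 5-year annuity: £38,600.00 × [1 − (1+0.123)^−5] / 0.123 = 138116.42480
Perpetuity value at year 5: £10,100.00 / 0.123 = 82113.82114
PV of perpetuity: 82113.82114 / (1+0.123)^5 = 45974.54936
Total PV = 138116.42480 + 45974.54936 = 184090.97417

£184090.97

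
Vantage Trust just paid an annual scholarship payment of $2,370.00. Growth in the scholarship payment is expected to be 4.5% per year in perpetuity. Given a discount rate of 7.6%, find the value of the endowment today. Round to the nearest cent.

D₁ = D₀ × (1 + g) = $2,370.00 × 1.045 = $2,476.6500
Growing perpetuity: P = D₁ / (r − g) = $2,476.6500 / (0.076 − 0.045) = $79,891.94

$79891.94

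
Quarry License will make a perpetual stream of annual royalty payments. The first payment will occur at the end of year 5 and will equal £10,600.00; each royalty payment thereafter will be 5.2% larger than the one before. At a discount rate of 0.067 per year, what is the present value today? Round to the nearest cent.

£545201.36

Value at end of year 4: C₁ / (r − g) = £10,600.00 / (0.067 − 0.052) = £706,666.6667
Discount to today: PV = £706,666.6667 / (1 + 0.067)^4 = £706,666.6667 / 1.296157 = £545,201.36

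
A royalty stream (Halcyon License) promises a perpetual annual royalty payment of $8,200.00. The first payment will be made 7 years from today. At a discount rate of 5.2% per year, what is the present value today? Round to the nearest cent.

Value at end of year 6: C / r = $8,200.00 / 0.052 = $157,692.3077
Discount to today: PV = $157,692.3077 / (1 + 0.052)^6 = $157,692.3077 / 1.355484 = $116,336.52

$116336.52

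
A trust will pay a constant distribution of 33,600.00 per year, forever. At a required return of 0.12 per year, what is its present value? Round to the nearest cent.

Level perpetuity: PV = C / r = 33,600.00 / 0.12 = 280,000.00

280000.00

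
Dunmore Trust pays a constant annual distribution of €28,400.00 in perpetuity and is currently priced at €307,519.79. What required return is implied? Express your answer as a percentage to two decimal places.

9.24%

P = C/r ⇒ r = C/P = €28,400.00/€307,519.79 = 0.092352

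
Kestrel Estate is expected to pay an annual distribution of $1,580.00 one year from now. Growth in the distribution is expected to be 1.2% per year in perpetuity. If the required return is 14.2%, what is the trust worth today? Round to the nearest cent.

Growing perpetuity: P = D₁ / (r − g) = $1,580.0000 / (0.142 − 0.012) = $12,153.85

$12153.85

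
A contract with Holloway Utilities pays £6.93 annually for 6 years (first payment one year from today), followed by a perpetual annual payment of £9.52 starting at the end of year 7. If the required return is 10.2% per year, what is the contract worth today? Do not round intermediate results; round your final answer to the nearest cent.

£82.12

PV of 6-year annuity: £6.93 × [1 − (1+0.102)^−6] / 0.102 = 30.00588
Perpetuity value at year 6: £9.52 / 0.102 = 93.33333
PV of perpetuity: 93.33333 / (1+0.102)^6 = 52.11314
Total PV = 30.00588 + 52.11314 = 82.11901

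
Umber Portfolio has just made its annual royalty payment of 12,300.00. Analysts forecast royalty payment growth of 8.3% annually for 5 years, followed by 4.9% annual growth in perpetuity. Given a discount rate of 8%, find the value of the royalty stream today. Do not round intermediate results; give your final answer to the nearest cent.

D_1 = 13320.90000
D_2 = 14426.53470
D_3 = 15623.93708
D_4 = 16920.72386
D_5 = 18325.14394
Terminal value at year 5: TV = D_5×(1+g_2)/(r−g_2) = 19223.07599/0.031 = 620099.22551
P_0 = D_1/(1+r)^1 + D_2/(1+r)^2 + D_3/(1+r)^3 + D_4/(1+r)^4 + D_5/(1+r)^5 + TV/(1+r)^5
    = 12334.16667 + 12368.42824 + 12402.78499 + 12437.23717 + 12471.78505 + 422029.11338 = 484043.51548

484043.52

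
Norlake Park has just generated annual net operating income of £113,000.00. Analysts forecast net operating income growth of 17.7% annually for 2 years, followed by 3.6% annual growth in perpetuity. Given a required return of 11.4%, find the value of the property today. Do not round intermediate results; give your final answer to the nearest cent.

D_1 = 133001.00000
D_2 = 156542.17700
Terminal value at year 2: TV = D_2×(1+g_2)/(r−g_2) = 162177.69537/0.078 = 2079201.22272
P_0 = D_1/(1+r)^1 + D_2/(1+r)^2 + TV/(1+r)^2
    = 119390.48474 + 126142.37032 + 1675429.43146 = 1920962.28652

£1920962.29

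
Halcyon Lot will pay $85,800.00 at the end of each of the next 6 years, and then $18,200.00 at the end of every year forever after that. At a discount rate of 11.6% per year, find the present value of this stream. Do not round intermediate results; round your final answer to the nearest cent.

$438005.03

PV of 6-year annuity: $85,800.00 × [1 − (1+0.116)^−6] / 0.116 = 356791.52623
Perpetuity value at year 6: $18,200.00 / 0.116 = 156896.55172
PV of perpetuity: 156896.55172 / (1+0.116)^6 = 81213.50071
Total PV = 356791.52623 + 81213.50071 = 438005.02693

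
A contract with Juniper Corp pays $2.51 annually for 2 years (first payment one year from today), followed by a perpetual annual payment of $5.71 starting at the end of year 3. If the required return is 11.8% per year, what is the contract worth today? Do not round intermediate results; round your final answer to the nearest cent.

$42.97

PV of 2-year annuity: $2.51 × [1 − (1+0.118)^−2] / 0.118 = 4.25320
Perpetuity value at year 2: $5.71 / 0.118 = 48.38983
PV of perpetuity: 48.38983 / (1+0.118)^2 = 38.71422
Total PV = 4.25320 + 38.71422 = 42.96742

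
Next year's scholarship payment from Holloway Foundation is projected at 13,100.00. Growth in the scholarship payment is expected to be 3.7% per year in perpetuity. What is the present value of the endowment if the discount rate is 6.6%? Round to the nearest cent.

Growing perpetuity: P = D₁ / (r − g) = 13,100.0000 / (0.066 − 0.037) = 451,724.14

451724.14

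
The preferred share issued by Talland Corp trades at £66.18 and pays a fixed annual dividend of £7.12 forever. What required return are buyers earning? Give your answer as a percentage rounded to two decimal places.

P = C/r ⇒ r = C/P = £7.12/£66.18 = 0.107585

10.76%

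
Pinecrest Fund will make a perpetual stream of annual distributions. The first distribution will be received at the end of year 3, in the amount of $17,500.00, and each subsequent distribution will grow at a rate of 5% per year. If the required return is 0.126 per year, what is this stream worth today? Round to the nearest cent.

$181613.31

Value at end of year 2: C₁ / (r − g) = $17,500.00 / (0.126 − 0.05) = $230,263.1579
Discount to today: PV = $230,263.1579 / (1 + 0.126)^2 = $230,263.1579 / 1.267876 = $181,613.31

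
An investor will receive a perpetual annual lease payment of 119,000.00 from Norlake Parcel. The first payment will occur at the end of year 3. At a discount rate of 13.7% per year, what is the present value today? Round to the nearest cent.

671901.27

Value at end of year 2: C / r = 119,000.00 / 0.137 = 868,613.1387
Discount to today: PV = 868,613.1387 / (1 + 0.137)^2 = 868,613.1387 / 1.292769 = 671,901.27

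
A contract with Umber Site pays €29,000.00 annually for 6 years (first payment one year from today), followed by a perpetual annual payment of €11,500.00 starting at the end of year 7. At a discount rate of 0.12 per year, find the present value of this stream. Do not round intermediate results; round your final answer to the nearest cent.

€167782.96

PV of 6-year annuity: €29,000.00 × [1 − (1+0.12)^−6] / 0.12 = 119230.81238
Perpetuity value at year 6: €11,500.00 / 0.12 = 95833.33333
PV of perpetuity: 95833.33333 / (1+0.12)^6 = 48552.14911
Total PV = 119230.81238 + 48552.14911 = 167782.96149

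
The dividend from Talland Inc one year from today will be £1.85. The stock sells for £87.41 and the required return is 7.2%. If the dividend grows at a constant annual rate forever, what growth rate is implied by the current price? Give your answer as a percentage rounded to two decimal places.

P = D₁/(r−g) ⇒ g = r − D₁/P = 0.072 − £1.85/£87.41 = 0.050835

5.08%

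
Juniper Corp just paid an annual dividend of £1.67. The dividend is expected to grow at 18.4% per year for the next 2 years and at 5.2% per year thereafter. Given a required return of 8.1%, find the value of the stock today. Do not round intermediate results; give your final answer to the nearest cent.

D_1 = 1.97728
D_2 = 2.34110
Terminal value at year 2: TV = D_2×(1+g_2)/(r−g_2) = 2.46284/0.029 = 84.92540
P_0 = D_1/(1+r)^1 + D_2/(1+r)^2 + TV/(1+r)^2
    = 1.82912 + 2.00340 + 72.67520 = 76.50772

£76.51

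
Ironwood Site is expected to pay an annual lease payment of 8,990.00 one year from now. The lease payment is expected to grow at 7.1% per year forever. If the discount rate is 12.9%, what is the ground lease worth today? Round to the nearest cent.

Growing perpetuity: P = D₁ / (r − g) = 8,990.0000 / (0.129 − 0.071) = 155,000.00

155000.00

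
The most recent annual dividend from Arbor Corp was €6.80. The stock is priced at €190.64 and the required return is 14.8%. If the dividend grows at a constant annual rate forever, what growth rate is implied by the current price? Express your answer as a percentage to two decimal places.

10.85%

P = D₀(1+g)/(r−g) ⇒ P(r−g) = D₀(1+g) ⇒ g(P+D₀) = P·r − D₀
g = (P·r − D₀)/(P + D₀) = (€190.64×0.148 − €6.80) / (€190.64 + €6.80) = 0.108462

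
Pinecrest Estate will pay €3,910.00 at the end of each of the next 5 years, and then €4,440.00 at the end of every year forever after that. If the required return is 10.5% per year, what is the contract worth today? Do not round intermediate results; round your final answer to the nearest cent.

€40302.00

PV of 5-year annuity: €3,910.00 × [1 − (1+0.105)^−5] / 0.105 = 14634.57565
Perpetuity value at year 5: €4,440.00 / 0.105 = 42285.71429
PV of perpetuity: 42285.71429 / (1+0.105)^5 = 25667.42377
Total PV = 14634.57565 + 25667.42377 = 40301.99943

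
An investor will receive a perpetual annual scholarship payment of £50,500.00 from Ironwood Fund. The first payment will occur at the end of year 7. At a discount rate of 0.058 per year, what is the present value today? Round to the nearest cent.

Value at end of year 6: C / r = £50,500.00 / 0.058 = £870,689.6552
Discount to today: PV = £870,689.6552 / (1 + 0.058)^6 = £870,689.6552 / 1.402536 = £620,796.67

£620796.67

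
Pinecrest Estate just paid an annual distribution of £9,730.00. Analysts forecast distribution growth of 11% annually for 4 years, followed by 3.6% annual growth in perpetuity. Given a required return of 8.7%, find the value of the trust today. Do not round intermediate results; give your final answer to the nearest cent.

D_1 = 10800.30000
D_2 = 11988.33300
D_3 = 13307.04963
D_4 = 14770.82509
Terminal value at year 4: TV = D_4×(1+g_2)/(r−g_2) = 15302.57479/0.051 = 300050.48613
P_0 = D_1/(1+r)^1 + D_2/(1+r)^2 + D_3/(1+r)^3 + D_4/(1+r)^4 + TV/(1+r)^4
    = 9935.87856 + 10146.11335 + 10360.79652 + 10580.02220 + 214919.66670 = 255942.47733

£255942.48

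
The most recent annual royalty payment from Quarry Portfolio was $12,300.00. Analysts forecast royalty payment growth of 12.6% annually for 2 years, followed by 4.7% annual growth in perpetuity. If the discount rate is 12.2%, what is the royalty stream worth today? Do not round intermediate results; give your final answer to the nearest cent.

$197666.19

D_1 = 13849.80000
D_2 = 15594.87480
Terminal value at year 2: TV = D_2×(1+g_2)/(r−g_2) = 16327.83392/0.075 = 217704.45221
P_0 = D_1/(1+r)^1 + D_2/(1+r)^2 + TV/(1+r)^2
    = 12343.85027 + 12387.85686 + 172934.48182 = 197666.18895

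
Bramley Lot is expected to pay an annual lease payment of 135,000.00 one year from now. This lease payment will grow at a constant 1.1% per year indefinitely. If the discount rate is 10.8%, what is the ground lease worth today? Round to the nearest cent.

1391752.58

Growing perpetuity: P = D₁ / (r − g) = 135,000.0000 / (0.108 − 0.011) = 1,391,752.58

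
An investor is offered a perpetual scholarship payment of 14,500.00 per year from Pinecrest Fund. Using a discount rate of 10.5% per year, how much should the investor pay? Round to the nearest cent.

138095.24

Level perpetuity: PV = C / r = 14,500.00 / 0.105 = 138,095.24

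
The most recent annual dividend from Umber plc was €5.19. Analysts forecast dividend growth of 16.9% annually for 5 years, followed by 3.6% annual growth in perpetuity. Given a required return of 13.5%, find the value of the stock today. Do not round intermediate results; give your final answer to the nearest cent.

€91.33

D_1 = 6.06711
D_2 = 7.09245
D_3 = 8.29108
D_4 = 9.69227
D_5 = 11.33026
Terminal value at year 5: TV = D_5×(1+g_2)/(r−g_2) = 11.73815/0.099 = 118.56718
P_0 = D_1/(1+r)^1 + D_2/(1+r)^2 + D_3/(1+r)^3 + D_4/(1+r)^4 + D_5/(1+r)^5 + TV/(1+r)^5
    = 5.34547 + 5.50560 + 5.67053 + 5.84039 + 6.01535 + 62.94847 = 91.32580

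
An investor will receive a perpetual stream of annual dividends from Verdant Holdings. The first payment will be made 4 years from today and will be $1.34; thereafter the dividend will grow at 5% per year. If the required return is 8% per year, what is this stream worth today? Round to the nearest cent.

Value at end of year 3: C₁ / (r − g) = $1.34 / (0.08 − 0.05) = $44.6667
Discount to today: PV = $44.6667 / (1 + 0.08)^3 = $44.6667 / 1.259712 = $35.46

$35.46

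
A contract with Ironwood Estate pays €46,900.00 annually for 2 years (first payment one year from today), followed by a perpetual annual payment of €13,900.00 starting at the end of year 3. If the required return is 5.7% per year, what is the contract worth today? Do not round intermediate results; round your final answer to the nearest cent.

PV of 2-year annuity: €46,900.00 × [1 − (1+0.057)^−2] / 0.057 = 86348.96966
Perpetuity value at year 2: €13,900.00 / 0.057 = 243859.64912
PV of perpetuity: 243859.64912 / (1+0.057)^2 = 218267.95023
Total PV = 86348.96966 + 218267.95023 = 304616.91988

€304616.92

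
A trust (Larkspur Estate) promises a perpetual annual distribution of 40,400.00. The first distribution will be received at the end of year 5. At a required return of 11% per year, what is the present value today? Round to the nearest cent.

Value at end of year 4: C / r = 40,400.00 / 0.11 = 367,272.7273
Discount to today: PV = 367,272.7273 / (1 + 0.11)^4 = 367,272.7273 / 1.518070 = 241,933.92

241933.92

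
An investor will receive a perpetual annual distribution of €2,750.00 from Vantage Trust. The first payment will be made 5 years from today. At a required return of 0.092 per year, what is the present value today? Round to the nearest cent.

€21021.05

Value at end of year 4: C / r = €2,750.00 / 0.092 = €29,891.3043
Discount to today: PV = €29,891.3043 / (1 + 0.092)^4 = €29,891.3043 / 1.421970 = €21,021.05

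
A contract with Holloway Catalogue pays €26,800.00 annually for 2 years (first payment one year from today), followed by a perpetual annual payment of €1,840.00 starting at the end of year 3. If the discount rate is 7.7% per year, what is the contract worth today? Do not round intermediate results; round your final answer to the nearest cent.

€68590.15

PV of 2-year annuity: €26,800.00 × [1 − (1+0.077)^−2] / 0.077 = 47988.79931
Perpetuity value at year 2: €1,840.00 / 0.077 = 23896.10390
PV of perpetuity: 23896.10390 / (1+0.077)^2 = 20601.35051
Total PV = 47988.79931 + 20601.35051 = 68590.14982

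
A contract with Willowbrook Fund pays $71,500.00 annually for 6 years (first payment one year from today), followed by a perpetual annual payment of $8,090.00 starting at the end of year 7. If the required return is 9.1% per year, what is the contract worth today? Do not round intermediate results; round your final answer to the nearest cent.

$372507.11

PV of 6-year annuity: $71,500.00 × [1 − (1+0.091)^−6] / 0.091 = 319789.14403
Perpetuity value at year 6: $8,090.00 / 0.091 = 88901.09890
PV of perpetuity: 88901.09890 / (1+0.091)^6 = 52717.96358
Total PV = 319789.14403 + 52717.96358 = 372507.10761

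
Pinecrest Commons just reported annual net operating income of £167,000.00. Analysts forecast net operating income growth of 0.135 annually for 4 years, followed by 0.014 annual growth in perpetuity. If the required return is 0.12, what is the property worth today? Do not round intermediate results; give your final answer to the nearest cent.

D_1 = 189545.00000
D_2 = 215133.57500
D_3 = 244176.60763
D_4 = 277140.44965
Terminal value at year 4: TV = D_4×(1+g_2)/(r−g_2) = 281020.41595/0.106 = 2651135.99952
P_0 = D_1/(1+r)^1 + D_2/(1+r)^2 + D_3/(1+r)^3 + D_4/(1+r)^4 + TV/(1+r)^4
    = 169236.60714 + 171503.16885 + 173800.08629 + 176127.76601 + 1684844.85601 = 2375512.48429

£2375512.48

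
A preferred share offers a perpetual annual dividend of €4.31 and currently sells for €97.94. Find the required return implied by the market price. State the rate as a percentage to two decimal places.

4.40%

P = C/r ⇒ r = C/P = €4.31/€97.94 = 0.044007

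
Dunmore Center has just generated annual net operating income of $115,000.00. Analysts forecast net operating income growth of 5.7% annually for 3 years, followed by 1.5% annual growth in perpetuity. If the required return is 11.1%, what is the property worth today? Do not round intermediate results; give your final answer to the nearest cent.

D_1 = 121555.00000
D_2 = 128483.63500
D_3 = 135807.20219
Terminal value at year 3: TV = D_3×(1+g_2)/(r−g_2) = 137844.31023/0.096 = 1435878.23154
P_0 = D_1/(1+r)^1 + D_2/(1+r)^2 + D_3/(1+r)^3 + TV/(1+r)^3
    = 109410.44104 + 104092.56182 + 99033.15738 + 1047069.32018 = 1359605.48042

$1359605.48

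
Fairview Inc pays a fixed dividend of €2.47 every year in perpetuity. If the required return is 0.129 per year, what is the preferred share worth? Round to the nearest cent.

€19.15

Level perpetuity: PV = C / r = €2.47 / 0.129 = €19.15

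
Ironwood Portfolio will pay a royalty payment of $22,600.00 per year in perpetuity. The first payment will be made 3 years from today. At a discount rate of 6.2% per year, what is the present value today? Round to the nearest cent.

Value at end of year 2: C / r = $22,600.00 / 0.062 = $364,516.1290
Discount to today: PV = $364,516.1290 / (1 + 0.062)^2 = $364,516.1290 / 1.127844 = $323,197.29

$323197.29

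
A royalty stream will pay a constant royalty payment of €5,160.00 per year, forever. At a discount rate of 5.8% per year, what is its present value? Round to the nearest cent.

Level perpetuity: PV = C / r = €5,160.00 / 0.058 = €88,965.52

€88965.52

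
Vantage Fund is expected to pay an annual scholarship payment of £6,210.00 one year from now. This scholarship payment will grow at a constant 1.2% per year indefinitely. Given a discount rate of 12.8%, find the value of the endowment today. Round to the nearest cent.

Growing perpetuity: P = D₁ / (r − g) = £6,210.0000 / (0.128 − 0.012) = £53,534.48

£53534.48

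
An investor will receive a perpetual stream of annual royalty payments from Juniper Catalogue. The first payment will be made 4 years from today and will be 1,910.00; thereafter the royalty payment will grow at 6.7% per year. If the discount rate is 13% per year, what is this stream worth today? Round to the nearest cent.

21011.52

Value at end of year 3: C₁ / (r − g) = 1,910.00 / (0.13 − 0.067) = 30,317.4603
Discount to today: PV = 30,317.4603 / (1 + 0.13)^3 = 30,317.4603 / 1.442897 = 21,011.52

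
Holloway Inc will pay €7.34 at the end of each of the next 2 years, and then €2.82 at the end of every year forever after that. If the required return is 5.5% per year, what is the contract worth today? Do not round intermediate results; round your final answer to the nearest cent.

PV of 2-year annuity: €7.34 × [1 − (1+0.055)^−2] / 0.055 = 13.55199
Perpetuity value at year 2: €2.82 / 0.055 = 51.27273
PV of perpetuity: 51.27273 / (1+0.055)^2 = 46.06611
Total PV = 13.55199 + 46.06611 = 59.61809

€59.62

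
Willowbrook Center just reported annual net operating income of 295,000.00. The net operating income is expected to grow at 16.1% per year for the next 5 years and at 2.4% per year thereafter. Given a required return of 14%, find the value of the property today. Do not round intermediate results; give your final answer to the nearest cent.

4411536.88

D_1 = 342495.00000
D_2 = 397636.69500
D_3 = 461656.20289
D_4 = 535982.85156
D_5 = 622276.09066
Terminal value at year 5: TV = D_5×(1+g_2)/(r−g_2) = 637210.71684/0.116 = 5493195.83481
P_0 = D_1/(1+r)^1 + D_2/(1+r)^2 + D_3/(1+r)^3 + D_4/(1+r)^4 + D_5/(1+r)^5 + TV/(1+r)^5
    = 300434.21053 + 305968.52493 + 311604.78723 + 317344.87542 + 323190.70207 + 2852993.78379 = 4411536.88397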